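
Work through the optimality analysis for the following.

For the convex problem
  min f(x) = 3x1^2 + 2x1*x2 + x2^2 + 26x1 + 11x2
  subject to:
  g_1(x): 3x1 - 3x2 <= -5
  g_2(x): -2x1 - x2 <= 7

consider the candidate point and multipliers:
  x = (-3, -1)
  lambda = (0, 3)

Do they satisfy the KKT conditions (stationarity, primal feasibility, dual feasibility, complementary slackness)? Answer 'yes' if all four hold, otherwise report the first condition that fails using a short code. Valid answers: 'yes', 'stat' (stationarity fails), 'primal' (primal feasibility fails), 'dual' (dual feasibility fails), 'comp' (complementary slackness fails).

Gradient of f: grad f(x) = Q x + c = (6, 3)
Constraint values g_i(x) = a_i^T x - b_i:
  g_1((-3, -1)) = -1
  g_2((-3, -1)) = 0
Stationarity residual: grad f(x) + sum_i lambda_i a_i = (0, 0)
  -> stationarity OK
Primal feasibility (all g_i <= 0): OK
Dual feasibility (all lambda_i >= 0): OK
Complementary slackness (lambda_i * g_i(x) = 0 for all i): OK

Verdict: yes, KKT holds.

yes


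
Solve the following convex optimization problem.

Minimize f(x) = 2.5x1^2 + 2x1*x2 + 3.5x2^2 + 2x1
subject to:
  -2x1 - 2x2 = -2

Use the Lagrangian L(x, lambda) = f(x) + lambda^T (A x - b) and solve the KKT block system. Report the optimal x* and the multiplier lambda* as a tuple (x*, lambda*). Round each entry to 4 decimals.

Form the Lagrangian:
  L(x, lambda) = (1/2) x^T Q x + c^T x + lambda^T (A x - b)
Stationarity (grad_x L = 0): Q x + c + A^T lambda = 0.
Primal feasibility: A x = b.

This gives the KKT block system:
  [ Q   A^T ] [ x     ]   [-c ]
  [ A    0  ] [ lambda ] = [ b ]

Solving the linear system:
  x*      = (0.375, 0.625)
  lambda* = (2.5625)
  f(x*)   = 2.9375

x* = (0.375, 0.625), lambda* = (2.5625)


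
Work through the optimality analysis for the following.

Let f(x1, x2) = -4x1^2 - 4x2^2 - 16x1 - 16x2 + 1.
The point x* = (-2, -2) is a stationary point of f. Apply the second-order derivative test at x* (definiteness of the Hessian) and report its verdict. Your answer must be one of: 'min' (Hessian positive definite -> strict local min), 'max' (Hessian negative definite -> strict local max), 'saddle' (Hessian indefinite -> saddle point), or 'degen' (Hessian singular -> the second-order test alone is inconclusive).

Compute the Hessian H = grad^2 f:
  H = [[-8, 0], [0, -8]]
Verify stationarity: grad f(x*) = H x* + g = (0, 0).
Eigenvalues of H: -8, -8.
Both eigenvalues < 0, so H is negative definite -> x* is a strict local max.

max


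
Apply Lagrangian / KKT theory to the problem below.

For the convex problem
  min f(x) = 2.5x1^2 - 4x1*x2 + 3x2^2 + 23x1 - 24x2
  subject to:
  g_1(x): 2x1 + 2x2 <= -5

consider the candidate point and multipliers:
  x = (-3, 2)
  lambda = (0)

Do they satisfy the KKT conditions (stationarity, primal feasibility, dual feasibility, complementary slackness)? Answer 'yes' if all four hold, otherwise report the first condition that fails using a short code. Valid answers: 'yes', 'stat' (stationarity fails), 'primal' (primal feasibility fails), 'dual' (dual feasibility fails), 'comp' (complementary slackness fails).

Gradient of f: grad f(x) = Q x + c = (0, 0)
Constraint values g_i(x) = a_i^T x - b_i:
  g_1((-3, 2)) = 3
Stationarity residual: grad f(x) + sum_i lambda_i a_i = (0, 0)
  -> stationarity OK
Primal feasibility (all g_i <= 0): FAILS
Dual feasibility (all lambda_i >= 0): OK
Complementary slackness (lambda_i * g_i(x) = 0 for all i): OK

Verdict: the first failing condition is primal_feasibility -> primal.

primal


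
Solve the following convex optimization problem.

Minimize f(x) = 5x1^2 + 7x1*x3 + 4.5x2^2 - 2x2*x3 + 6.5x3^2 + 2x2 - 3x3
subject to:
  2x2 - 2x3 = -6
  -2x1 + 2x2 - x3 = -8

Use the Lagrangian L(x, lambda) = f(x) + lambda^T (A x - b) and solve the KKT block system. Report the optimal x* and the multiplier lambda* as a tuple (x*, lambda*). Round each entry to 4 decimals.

Form the Lagrangian:
  L(x, lambda) = (1/2) x^T Q x + c^T x + lambda^T (A x - b)
Stationarity (grad_x L = 0): Q x + c + A^T lambda = 0.
Primal feasibility: A x = b.

This gives the KKT block system:
  [ Q   A^T ] [ x     ]   [-c ]
  [ A    0  ] [ lambda ] = [ b ]

Solving the linear system:
  x*      = (1.1818, -2.6364, 0.3636)
  lambda* = (4.0455, 7.1818)
  f(x*)   = 37.6818

x* = (1.1818, -2.6364, 0.3636), lambda* = (4.0455, 7.1818)


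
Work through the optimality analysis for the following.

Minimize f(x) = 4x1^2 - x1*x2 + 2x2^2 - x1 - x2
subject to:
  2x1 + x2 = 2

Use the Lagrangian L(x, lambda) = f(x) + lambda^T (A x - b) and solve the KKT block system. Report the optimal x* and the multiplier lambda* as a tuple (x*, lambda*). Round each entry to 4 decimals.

Form the Lagrangian:
  L(x, lambda) = (1/2) x^T Q x + c^T x + lambda^T (A x - b)
Stationarity (grad_x L = 0): Q x + c + A^T lambda = 0.
Primal feasibility: A x = b.

This gives the KKT block system:
  [ Q   A^T ] [ x     ]   [-c ]
  [ A    0  ] [ lambda ] = [ b ]

Solving the linear system:
  x*      = (0.6071, 0.7857)
  lambda* = (-1.5357)
  f(x*)   = 0.8393

x* = (0.6071, 0.7857), lambda* = (-1.5357)


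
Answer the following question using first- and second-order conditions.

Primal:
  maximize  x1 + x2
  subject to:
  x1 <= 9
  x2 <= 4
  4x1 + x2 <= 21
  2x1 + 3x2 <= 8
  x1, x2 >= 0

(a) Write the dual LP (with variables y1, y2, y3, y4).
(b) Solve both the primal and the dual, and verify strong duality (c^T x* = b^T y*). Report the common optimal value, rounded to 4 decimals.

The standard primal-dual pair for 'max c^T x s.t. A x <= b, x >= 0' is:
  Dual:  min b^T y  s.t.  A^T y >= c,  y >= 0.

So the dual LP is:
  minimize  9y1 + 4y2 + 21y3 + 8y4
  subject to:
    y1 + 4y3 + 2y4 >= 1
    y2 + y3 + 3y4 >= 1
    y1, y2, y3, y4 >= 0

Solving the primal: x* = (4, 0).
  primal value c^T x* = 4.
Solving the dual: y* = (0, 0, 0, 0.5).
  dual value b^T y* = 4.
Strong duality: c^T x* = b^T y*. Confirmed.

4


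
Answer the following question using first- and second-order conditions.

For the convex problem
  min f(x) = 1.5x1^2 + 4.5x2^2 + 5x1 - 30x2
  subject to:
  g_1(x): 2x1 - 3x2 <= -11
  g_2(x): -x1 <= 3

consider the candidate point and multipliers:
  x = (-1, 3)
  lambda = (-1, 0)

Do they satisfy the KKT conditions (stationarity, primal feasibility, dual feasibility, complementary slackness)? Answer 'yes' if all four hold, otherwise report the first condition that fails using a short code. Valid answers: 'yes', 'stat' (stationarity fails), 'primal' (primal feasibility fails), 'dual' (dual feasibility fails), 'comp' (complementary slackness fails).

Gradient of f: grad f(x) = Q x + c = (2, -3)
Constraint values g_i(x) = a_i^T x - b_i:
  g_1((-1, 3)) = 0
  g_2((-1, 3)) = -2
Stationarity residual: grad f(x) + sum_i lambda_i a_i = (0, 0)
  -> stationarity OK
Primal feasibility (all g_i <= 0): OK
Dual feasibility (all lambda_i >= 0): FAILS
Complementary slackness (lambda_i * g_i(x) = 0 for all i): OK

Verdict: the first failing condition is dual_feasibility -> dual.

dual


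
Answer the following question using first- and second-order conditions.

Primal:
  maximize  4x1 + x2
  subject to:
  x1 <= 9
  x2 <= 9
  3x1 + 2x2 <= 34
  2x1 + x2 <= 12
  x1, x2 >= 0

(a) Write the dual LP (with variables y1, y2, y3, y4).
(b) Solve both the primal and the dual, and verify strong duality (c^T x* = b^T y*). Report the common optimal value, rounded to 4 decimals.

The standard primal-dual pair for 'max c^T x s.t. A x <= b, x >= 0' is:
  Dual:  min b^T y  s.t.  A^T y >= c,  y >= 0.

So the dual LP is:
  minimize  9y1 + 9y2 + 34y3 + 12y4
  subject to:
    y1 + 3y3 + 2y4 >= 4
    y2 + 2y3 + y4 >= 1
    y1, y2, y3, y4 >= 0

Solving the primal: x* = (6, 0).
  primal value c^T x* = 24.
Solving the dual: y* = (0, 0, 0, 2).
  dual value b^T y* = 24.
Strong duality: c^T x* = b^T y*. Confirmed.

24


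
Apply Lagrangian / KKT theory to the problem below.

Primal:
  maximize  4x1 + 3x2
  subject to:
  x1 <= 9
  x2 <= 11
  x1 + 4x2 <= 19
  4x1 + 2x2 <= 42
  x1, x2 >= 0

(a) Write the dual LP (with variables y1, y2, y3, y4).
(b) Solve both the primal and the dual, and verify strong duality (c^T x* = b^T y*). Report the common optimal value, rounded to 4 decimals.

The standard primal-dual pair for 'max c^T x s.t. A x <= b, x >= 0' is:
  Dual:  min b^T y  s.t.  A^T y >= c,  y >= 0.

So the dual LP is:
  minimize  9y1 + 11y2 + 19y3 + 42y4
  subject to:
    y1 + y3 + 4y4 >= 4
    y2 + 4y3 + 2y4 >= 3
    y1, y2, y3, y4 >= 0

Solving the primal: x* = (9, 2.5).
  primal value c^T x* = 43.5.
Solving the dual: y* = (3.25, 0, 0.75, 0).
  dual value b^T y* = 43.5.
Strong duality: c^T x* = b^T y*. Confirmed.

43.5


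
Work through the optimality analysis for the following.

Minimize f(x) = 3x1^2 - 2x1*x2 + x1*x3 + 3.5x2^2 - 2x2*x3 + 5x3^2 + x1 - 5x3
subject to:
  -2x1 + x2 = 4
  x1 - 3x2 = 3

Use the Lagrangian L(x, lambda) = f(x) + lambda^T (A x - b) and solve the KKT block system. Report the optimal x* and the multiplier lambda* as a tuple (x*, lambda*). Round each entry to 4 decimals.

Form the Lagrangian:
  L(x, lambda) = (1/2) x^T Q x + c^T x + lambda^T (A x - b)
Stationarity (grad_x L = 0): Q x + c + A^T lambda = 0.
Primal feasibility: A x = b.

This gives the KKT block system:
  [ Q   A^T ] [ x     ]   [-c ]
  [ A    0  ] [ lambda ] = [ b ]

Solving the linear system:
  x*      = (-3, -2, 0.4)
  lambda* = (-9.32, -6.04)
  f(x*)   = 25.2

x* = (-3, -2, 0.4), lambda* = (-9.32, -6.04)


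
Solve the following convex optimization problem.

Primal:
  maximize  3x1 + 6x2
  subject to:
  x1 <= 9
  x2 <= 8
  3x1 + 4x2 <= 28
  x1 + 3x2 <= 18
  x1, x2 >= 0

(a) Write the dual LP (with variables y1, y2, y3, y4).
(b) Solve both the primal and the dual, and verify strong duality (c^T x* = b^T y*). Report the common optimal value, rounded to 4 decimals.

The standard primal-dual pair for 'max c^T x s.t. A x <= b, x >= 0' is:
  Dual:  min b^T y  s.t.  A^T y >= c,  y >= 0.

So the dual LP is:
  minimize  9y1 + 8y2 + 28y3 + 18y4
  subject to:
    y1 + 3y3 + y4 >= 3
    y2 + 4y3 + 3y4 >= 6
    y1, y2, y3, y4 >= 0

Solving the primal: x* = (2.4, 5.2).
  primal value c^T x* = 38.4.
Solving the dual: y* = (0, 0, 0.6, 1.2).
  dual value b^T y* = 38.4.
Strong duality: c^T x* = b^T y*. Confirmed.

38.4


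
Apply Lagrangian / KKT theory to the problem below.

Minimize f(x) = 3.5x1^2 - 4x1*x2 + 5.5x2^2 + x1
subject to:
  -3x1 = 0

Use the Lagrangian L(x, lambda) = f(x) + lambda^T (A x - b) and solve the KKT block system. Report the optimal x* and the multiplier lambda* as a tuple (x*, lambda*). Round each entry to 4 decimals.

Form the Lagrangian:
  L(x, lambda) = (1/2) x^T Q x + c^T x + lambda^T (A x - b)
Stationarity (grad_x L = 0): Q x + c + A^T lambda = 0.
Primal feasibility: A x = b.

This gives the KKT block system:
  [ Q   A^T ] [ x     ]   [-c ]
  [ A    0  ] [ lambda ] = [ b ]

Solving the linear system:
  x*      = (0, 0)
  lambda* = (0.3333)
  f(x*)   = 0

x* = (0, 0), lambda* = (0.3333)


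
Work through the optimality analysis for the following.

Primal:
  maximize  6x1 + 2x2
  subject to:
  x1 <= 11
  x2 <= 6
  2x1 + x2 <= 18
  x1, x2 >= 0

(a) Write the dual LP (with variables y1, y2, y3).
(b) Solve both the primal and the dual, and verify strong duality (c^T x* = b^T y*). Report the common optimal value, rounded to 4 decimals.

The standard primal-dual pair for 'max c^T x s.t. A x <= b, x >= 0' is:
  Dual:  min b^T y  s.t.  A^T y >= c,  y >= 0.

So the dual LP is:
  minimize  11y1 + 6y2 + 18y3
  subject to:
    y1 + 2y3 >= 6
    y2 + y3 >= 2
    y1, y2, y3 >= 0

Solving the primal: x* = (9, 0).
  primal value c^T x* = 54.
Solving the dual: y* = (0, 0, 3).
  dual value b^T y* = 54.
Strong duality: c^T x* = b^T y*. Confirmed.

54


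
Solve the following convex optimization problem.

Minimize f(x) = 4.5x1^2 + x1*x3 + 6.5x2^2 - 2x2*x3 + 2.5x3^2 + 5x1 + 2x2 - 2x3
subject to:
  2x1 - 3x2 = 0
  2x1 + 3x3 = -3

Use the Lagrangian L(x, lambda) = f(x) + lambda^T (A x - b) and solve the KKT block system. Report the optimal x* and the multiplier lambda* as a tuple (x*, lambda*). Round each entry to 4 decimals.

Form the Lagrangian:
  L(x, lambda) = (1/2) x^T Q x + c^T x + lambda^T (A x - b)
Stationarity (grad_x L = 0): Q x + c + A^T lambda = 0.
Primal feasibility: A x = b.

This gives the KKT block system:
  [ Q   A^T ] [ x     ]   [-c ]
  [ A    0  ] [ lambda ] = [ b ]

Solving the linear system:
  x*      = (-0.6497, -0.4331, -0.5669)
  lambda* = (-0.8323, 1.5393)
  f(x*)   = 0.8185

x* = (-0.6497, -0.4331, -0.5669), lambda* = (-0.8323, 1.5393)


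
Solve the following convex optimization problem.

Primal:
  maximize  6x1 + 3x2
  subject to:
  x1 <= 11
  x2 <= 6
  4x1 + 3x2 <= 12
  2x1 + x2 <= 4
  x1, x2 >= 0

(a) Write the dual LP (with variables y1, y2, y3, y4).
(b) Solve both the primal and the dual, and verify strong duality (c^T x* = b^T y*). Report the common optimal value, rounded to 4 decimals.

The standard primal-dual pair for 'max c^T x s.t. A x <= b, x >= 0' is:
  Dual:  min b^T y  s.t.  A^T y >= c,  y >= 0.

So the dual LP is:
  minimize  11y1 + 6y2 + 12y3 + 4y4
  subject to:
    y1 + 4y3 + 2y4 >= 6
    y2 + 3y3 + y4 >= 3
    y1, y2, y3, y4 >= 0

Solving the primal: x* = (2, 0).
  primal value c^T x* = 12.
Solving the dual: y* = (0, 0, 0, 3).
  dual value b^T y* = 12.
Strong duality: c^T x* = b^T y*. Confirmed.

12


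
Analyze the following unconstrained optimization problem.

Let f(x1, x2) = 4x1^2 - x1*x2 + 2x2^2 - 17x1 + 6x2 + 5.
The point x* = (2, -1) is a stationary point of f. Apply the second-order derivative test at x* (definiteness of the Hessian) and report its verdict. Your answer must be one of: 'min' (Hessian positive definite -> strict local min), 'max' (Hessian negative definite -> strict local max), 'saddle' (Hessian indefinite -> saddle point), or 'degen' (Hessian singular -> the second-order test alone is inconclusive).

Compute the Hessian H = grad^2 f:
  H = [[8, -1], [-1, 4]]
Verify stationarity: grad f(x*) = H x* + g = (0, 0).
Eigenvalues of H: 3.7639, 8.2361.
Both eigenvalues > 0, so H is positive definite -> x* is a strict local min.

min


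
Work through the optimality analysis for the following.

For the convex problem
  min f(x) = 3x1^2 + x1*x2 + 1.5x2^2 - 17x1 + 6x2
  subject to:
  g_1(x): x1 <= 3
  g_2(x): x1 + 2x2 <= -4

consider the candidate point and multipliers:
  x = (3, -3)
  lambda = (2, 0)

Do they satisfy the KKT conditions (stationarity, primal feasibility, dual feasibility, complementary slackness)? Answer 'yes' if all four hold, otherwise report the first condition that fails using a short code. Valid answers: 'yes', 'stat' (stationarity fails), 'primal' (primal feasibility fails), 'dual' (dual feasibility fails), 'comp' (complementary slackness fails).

Gradient of f: grad f(x) = Q x + c = (-2, 0)
Constraint values g_i(x) = a_i^T x - b_i:
  g_1((3, -3)) = 0
  g_2((3, -3)) = 1
Stationarity residual: grad f(x) + sum_i lambda_i a_i = (0, 0)
  -> stationarity OK
Primal feasibility (all g_i <= 0): FAILS
Dual feasibility (all lambda_i >= 0): OK
Complementary slackness (lambda_i * g_i(x) = 0 for all i): OK

Verdict: the first failing condition is primal_feasibility -> primal.

primal


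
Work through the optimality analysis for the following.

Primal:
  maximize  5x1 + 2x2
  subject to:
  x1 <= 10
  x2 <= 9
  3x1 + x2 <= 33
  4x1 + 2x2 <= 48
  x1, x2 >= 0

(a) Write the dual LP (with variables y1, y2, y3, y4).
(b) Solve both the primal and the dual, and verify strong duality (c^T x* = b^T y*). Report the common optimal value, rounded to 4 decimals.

The standard primal-dual pair for 'max c^T x s.t. A x <= b, x >= 0' is:
  Dual:  min b^T y  s.t.  A^T y >= c,  y >= 0.

So the dual LP is:
  minimize  10y1 + 9y2 + 33y3 + 48y4
  subject to:
    y1 + 3y3 + 4y4 >= 5
    y2 + y3 + 2y4 >= 2
    y1, y2, y3, y4 >= 0

Solving the primal: x* = (9, 6).
  primal value c^T x* = 57.
Solving the dual: y* = (0, 0, 1, 0.5).
  dual value b^T y* = 57.
Strong duality: c^T x* = b^T y*. Confirmed.

57


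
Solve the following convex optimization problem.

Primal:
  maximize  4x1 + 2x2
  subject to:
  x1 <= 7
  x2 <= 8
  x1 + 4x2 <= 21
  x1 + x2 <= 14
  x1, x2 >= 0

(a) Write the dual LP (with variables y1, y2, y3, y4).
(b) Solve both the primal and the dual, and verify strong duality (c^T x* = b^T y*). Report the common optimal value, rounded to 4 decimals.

The standard primal-dual pair for 'max c^T x s.t. A x <= b, x >= 0' is:
  Dual:  min b^T y  s.t.  A^T y >= c,  y >= 0.

So the dual LP is:
  minimize  7y1 + 8y2 + 21y3 + 14y4
  subject to:
    y1 + y3 + y4 >= 4
    y2 + 4y3 + y4 >= 2
    y1, y2, y3, y4 >= 0

Solving the primal: x* = (7, 3.5).
  primal value c^T x* = 35.
Solving the dual: y* = (3.5, 0, 0.5, 0).
  dual value b^T y* = 35.
Strong duality: c^T x* = b^T y*. Confirmed.

35


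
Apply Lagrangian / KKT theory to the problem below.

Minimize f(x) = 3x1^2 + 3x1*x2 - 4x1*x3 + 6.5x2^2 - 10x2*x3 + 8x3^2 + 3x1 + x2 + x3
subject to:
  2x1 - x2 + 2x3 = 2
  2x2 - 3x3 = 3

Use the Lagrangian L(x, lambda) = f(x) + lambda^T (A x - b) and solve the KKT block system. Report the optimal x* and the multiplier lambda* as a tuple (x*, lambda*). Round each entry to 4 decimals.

Form the Lagrangian:
  L(x, lambda) = (1/2) x^T Q x + c^T x + lambda^T (A x - b)
Stationarity (grad_x L = 0): Q x + c + A^T lambda = 0.
Primal feasibility: A x = b.

This gives the KKT block system:
  [ Q   A^T ] [ x     ]   [-c ]
  [ A    0  ] [ lambda ] = [ b ]

Solving the linear system:
  x*      = (1.9634, 0.2195, -0.8537)
  lambda* = (-9.4268, -13.8537)
  f(x*)   = 32.8354

x* = (1.9634, 0.2195, -0.8537), lambda* = (-9.4268, -13.8537)


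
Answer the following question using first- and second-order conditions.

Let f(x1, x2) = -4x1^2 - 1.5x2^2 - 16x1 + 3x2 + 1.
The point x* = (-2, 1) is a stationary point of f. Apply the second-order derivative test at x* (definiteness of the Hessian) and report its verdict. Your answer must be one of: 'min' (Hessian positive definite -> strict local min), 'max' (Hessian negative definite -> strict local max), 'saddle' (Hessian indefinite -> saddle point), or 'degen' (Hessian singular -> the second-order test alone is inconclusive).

Compute the Hessian H = grad^2 f:
  H = [[-8, 0], [0, -3]]
Verify stationarity: grad f(x*) = H x* + g = (0, 0).
Eigenvalues of H: -8, -3.
Both eigenvalues < 0, so H is negative definite -> x* is a strict local max.

max


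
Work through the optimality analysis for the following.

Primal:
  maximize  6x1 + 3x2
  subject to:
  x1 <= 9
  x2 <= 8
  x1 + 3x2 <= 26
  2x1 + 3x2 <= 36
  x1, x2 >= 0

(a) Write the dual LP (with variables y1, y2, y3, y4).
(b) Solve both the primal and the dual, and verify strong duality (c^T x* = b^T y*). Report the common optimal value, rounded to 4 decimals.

The standard primal-dual pair for 'max c^T x s.t. A x <= b, x >= 0' is:
  Dual:  min b^T y  s.t.  A^T y >= c,  y >= 0.

So the dual LP is:
  minimize  9y1 + 8y2 + 26y3 + 36y4
  subject to:
    y1 + y3 + 2y4 >= 6
    y2 + 3y3 + 3y4 >= 3
    y1, y2, y3, y4 >= 0

Solving the primal: x* = (9, 5.6667).
  primal value c^T x* = 71.
Solving the dual: y* = (5, 0, 1, 0).
  dual value b^T y* = 71.
Strong duality: c^T x* = b^T y*. Confirmed.

71


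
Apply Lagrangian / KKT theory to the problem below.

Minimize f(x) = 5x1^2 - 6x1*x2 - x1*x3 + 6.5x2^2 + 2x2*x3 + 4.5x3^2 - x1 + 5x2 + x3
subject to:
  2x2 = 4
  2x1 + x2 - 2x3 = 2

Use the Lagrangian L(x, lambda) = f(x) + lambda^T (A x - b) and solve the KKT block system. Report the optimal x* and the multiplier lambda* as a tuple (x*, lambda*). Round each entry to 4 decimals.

Form the Lagrangian:
  L(x, lambda) = (1/2) x^T Q x + c^T x + lambda^T (A x - b)
Stationarity (grad_x L = 0): Q x + c + A^T lambda = 0.
Primal feasibility: A x = b.

This gives the KKT block system:
  [ Q   A^T ] [ x     ]   [-c ]
  [ A    0  ] [ lambda ] = [ b ]

Solving the linear system:
  x*      = (0.4706, 2, 0.4706)
  lambda* = (-16.75, 4.3824)
  f(x*)   = 34.1176

x* = (0.4706, 2, 0.4706), lambda* = (-16.75, 4.3824)


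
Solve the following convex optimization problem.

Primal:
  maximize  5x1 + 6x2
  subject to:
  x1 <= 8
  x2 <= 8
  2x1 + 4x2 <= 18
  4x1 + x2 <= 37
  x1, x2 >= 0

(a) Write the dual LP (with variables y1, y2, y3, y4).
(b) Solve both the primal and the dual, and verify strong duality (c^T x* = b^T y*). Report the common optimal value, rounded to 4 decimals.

The standard primal-dual pair for 'max c^T x s.t. A x <= b, x >= 0' is:
  Dual:  min b^T y  s.t.  A^T y >= c,  y >= 0.

So the dual LP is:
  minimize  8y1 + 8y2 + 18y3 + 37y4
  subject to:
    y1 + 2y3 + 4y4 >= 5
    y2 + 4y3 + y4 >= 6
    y1, y2, y3, y4 >= 0

Solving the primal: x* = (8, 0.5).
  primal value c^T x* = 43.
Solving the dual: y* = (2, 0, 1.5, 0).
  dual value b^T y* = 43.
Strong duality: c^T x* = b^T y*. Confirmed.

43


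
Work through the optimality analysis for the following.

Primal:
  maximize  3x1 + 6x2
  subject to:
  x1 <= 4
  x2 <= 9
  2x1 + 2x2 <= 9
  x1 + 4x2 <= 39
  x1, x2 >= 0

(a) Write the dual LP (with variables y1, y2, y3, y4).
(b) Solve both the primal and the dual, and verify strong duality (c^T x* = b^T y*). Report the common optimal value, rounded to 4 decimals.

The standard primal-dual pair for 'max c^T x s.t. A x <= b, x >= 0' is:
  Dual:  min b^T y  s.t.  A^T y >= c,  y >= 0.

So the dual LP is:
  minimize  4y1 + 9y2 + 9y3 + 39y4
  subject to:
    y1 + 2y3 + y4 >= 3
    y2 + 2y3 + 4y4 >= 6
    y1, y2, y3, y4 >= 0

Solving the primal: x* = (0, 4.5).
  primal value c^T x* = 27.
Solving the dual: y* = (0, 0, 3, 0).
  dual value b^T y* = 27.
Strong duality: c^T x* = b^T y*. Confirmed.

27


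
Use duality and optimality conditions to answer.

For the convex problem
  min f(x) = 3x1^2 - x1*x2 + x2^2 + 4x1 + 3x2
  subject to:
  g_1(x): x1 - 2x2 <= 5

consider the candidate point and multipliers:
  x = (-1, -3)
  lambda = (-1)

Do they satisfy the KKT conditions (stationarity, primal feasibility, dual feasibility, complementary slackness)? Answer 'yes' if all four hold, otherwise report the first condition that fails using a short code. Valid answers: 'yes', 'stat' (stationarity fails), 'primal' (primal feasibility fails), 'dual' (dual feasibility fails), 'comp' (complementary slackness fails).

Gradient of f: grad f(x) = Q x + c = (1, -2)
Constraint values g_i(x) = a_i^T x - b_i:
  g_1((-1, -3)) = 0
Stationarity residual: grad f(x) + sum_i lambda_i a_i = (0, 0)
  -> stationarity OK
Primal feasibility (all g_i <= 0): OK
Dual feasibility (all lambda_i >= 0): FAILS
Complementary slackness (lambda_i * g_i(x) = 0 for all i): OK

Verdict: the first failing condition is dual_feasibility -> dual.

dual


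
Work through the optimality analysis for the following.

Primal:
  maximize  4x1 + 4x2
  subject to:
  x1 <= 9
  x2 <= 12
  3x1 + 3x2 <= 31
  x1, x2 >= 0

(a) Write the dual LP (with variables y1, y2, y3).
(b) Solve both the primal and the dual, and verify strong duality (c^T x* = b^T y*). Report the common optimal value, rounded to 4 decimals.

The standard primal-dual pair for 'max c^T x s.t. A x <= b, x >= 0' is:
  Dual:  min b^T y  s.t.  A^T y >= c,  y >= 0.

So the dual LP is:
  minimize  9y1 + 12y2 + 31y3
  subject to:
    y1 + 3y3 >= 4
    y2 + 3y3 >= 4
    y1, y2, y3 >= 0

Solving the primal: x* = (0, 10.3333).
  primal value c^T x* = 41.3333.
Solving the dual: y* = (0, 0, 1.3333).
  dual value b^T y* = 41.3333.
Strong duality: c^T x* = b^T y*. Confirmed.

41.3333


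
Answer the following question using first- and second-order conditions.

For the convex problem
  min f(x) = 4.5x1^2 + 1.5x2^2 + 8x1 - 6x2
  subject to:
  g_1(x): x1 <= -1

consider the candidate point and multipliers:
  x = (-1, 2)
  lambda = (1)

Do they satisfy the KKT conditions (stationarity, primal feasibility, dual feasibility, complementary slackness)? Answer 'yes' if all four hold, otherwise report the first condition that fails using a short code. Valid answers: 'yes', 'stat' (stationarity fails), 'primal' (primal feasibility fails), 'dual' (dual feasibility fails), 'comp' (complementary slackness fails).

Gradient of f: grad f(x) = Q x + c = (-1, 0)
Constraint values g_i(x) = a_i^T x - b_i:
  g_1((-1, 2)) = 0
Stationarity residual: grad f(x) + sum_i lambda_i a_i = (0, 0)
  -> stationarity OK
Primal feasibility (all g_i <= 0): OK
Dual feasibility (all lambda_i >= 0): OK
Complementary slackness (lambda_i * g_i(x) = 0 for all i): OK

Verdict: yes, KKT holds.

yes


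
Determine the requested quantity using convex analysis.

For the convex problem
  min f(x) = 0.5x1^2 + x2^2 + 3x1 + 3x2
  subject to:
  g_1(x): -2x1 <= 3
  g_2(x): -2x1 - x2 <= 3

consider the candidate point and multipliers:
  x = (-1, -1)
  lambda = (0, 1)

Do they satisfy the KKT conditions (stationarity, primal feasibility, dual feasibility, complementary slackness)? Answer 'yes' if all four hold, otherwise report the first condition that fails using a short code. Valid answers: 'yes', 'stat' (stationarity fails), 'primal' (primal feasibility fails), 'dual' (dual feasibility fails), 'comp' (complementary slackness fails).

Gradient of f: grad f(x) = Q x + c = (2, 1)
Constraint values g_i(x) = a_i^T x - b_i:
  g_1((-1, -1)) = -1
  g_2((-1, -1)) = 0
Stationarity residual: grad f(x) + sum_i lambda_i a_i = (0, 0)
  -> stationarity OK
Primal feasibility (all g_i <= 0): OK
Dual feasibility (all lambda_i >= 0): OK
Complementary slackness (lambda_i * g_i(x) = 0 for all i): OK

Verdict: yes, KKT holds.

yes


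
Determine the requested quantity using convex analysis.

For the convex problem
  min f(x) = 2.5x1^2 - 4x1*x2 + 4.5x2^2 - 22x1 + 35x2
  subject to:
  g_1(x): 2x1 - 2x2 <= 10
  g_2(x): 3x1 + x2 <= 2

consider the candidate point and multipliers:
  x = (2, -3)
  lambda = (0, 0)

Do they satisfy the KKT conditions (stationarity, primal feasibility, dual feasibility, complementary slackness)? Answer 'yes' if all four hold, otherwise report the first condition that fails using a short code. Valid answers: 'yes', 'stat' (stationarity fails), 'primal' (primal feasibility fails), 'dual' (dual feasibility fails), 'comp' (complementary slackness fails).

Gradient of f: grad f(x) = Q x + c = (0, 0)
Constraint values g_i(x) = a_i^T x - b_i:
  g_1((2, -3)) = 0
  g_2((2, -3)) = 1
Stationarity residual: grad f(x) + sum_i lambda_i a_i = (0, 0)
  -> stationarity OK
Primal feasibility (all g_i <= 0): FAILS
Dual feasibility (all lambda_i >= 0): OK
Complementary slackness (lambda_i * g_i(x) = 0 for all i): OK

Verdict: the first failing condition is primal_feasibility -> primal.

primal


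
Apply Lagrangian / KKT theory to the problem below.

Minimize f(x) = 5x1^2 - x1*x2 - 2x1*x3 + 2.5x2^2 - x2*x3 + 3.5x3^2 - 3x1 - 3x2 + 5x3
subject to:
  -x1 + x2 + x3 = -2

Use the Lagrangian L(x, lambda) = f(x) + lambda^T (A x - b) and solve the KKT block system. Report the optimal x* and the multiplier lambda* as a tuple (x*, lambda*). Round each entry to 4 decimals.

Form the Lagrangian:
  L(x, lambda) = (1/2) x^T Q x + c^T x + lambda^T (A x - b)
Stationarity (grad_x L = 0): Q x + c + A^T lambda = 0.
Primal feasibility: A x = b.

This gives the KKT block system:
  [ Q   A^T ] [ x     ]   [-c ]
  [ A    0  ] [ lambda ] = [ b ]

Solving the linear system:
  x*      = (0.4211, -0.3609, -1.218)
  lambda* = (4.0075)
  f(x*)   = 0.8722

x* = (0.4211, -0.3609, -1.218), lambda* = (4.0075)


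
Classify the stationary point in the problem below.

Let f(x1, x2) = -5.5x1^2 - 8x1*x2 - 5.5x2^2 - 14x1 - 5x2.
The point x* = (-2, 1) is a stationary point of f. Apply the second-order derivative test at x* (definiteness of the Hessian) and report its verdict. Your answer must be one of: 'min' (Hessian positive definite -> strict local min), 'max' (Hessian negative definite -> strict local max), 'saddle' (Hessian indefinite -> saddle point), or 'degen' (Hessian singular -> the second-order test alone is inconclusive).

Compute the Hessian H = grad^2 f:
  H = [[-11, -8], [-8, -11]]
Verify stationarity: grad f(x*) = H x* + g = (0, 0).
Eigenvalues of H: -19, -3.
Both eigenvalues < 0, so H is negative definite -> x* is a strict local max.

max


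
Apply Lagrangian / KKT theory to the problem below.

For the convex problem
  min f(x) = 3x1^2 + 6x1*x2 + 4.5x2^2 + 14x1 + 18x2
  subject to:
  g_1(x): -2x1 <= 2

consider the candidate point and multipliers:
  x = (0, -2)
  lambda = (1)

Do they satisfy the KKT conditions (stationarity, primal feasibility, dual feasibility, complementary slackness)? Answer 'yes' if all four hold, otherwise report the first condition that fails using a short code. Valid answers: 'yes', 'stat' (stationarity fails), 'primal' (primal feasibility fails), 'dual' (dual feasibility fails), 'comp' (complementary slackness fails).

Gradient of f: grad f(x) = Q x + c = (2, 0)
Constraint values g_i(x) = a_i^T x - b_i:
  g_1((0, -2)) = -2
Stationarity residual: grad f(x) + sum_i lambda_i a_i = (0, 0)
  -> stationarity OK
Primal feasibility (all g_i <= 0): OK
Dual feasibility (all lambda_i >= 0): OK
Complementary slackness (lambda_i * g_i(x) = 0 for all i): FAILS

Verdict: the first failing condition is complementary_slackness -> comp.

comp


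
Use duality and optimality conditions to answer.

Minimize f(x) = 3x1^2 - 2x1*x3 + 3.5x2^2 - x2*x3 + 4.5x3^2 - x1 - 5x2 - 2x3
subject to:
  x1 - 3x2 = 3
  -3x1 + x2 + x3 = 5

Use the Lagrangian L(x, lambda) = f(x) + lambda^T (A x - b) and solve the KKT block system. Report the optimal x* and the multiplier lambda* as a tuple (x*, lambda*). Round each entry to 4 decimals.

Form the Lagrangian:
  L(x, lambda) = (1/2) x^T Q x + c^T x + lambda^T (A x - b)
Stationarity (grad_x L = 0): Q x + c + A^T lambda = 0.
Primal feasibility: A x = b.

This gives the KKT block system:
  [ Q   A^T ] [ x     ]   [-c ]
  [ A    0  ] [ lambda ] = [ b ]

Solving the linear system:
  x*      = (-2.0971, -1.699, 0.4076)
  lambda* = (-8.2876, -7.5619)
  f(x*)   = 36.2248

x* = (-2.0971, -1.699, 0.4076), lambda* = (-8.2876, -7.5619)


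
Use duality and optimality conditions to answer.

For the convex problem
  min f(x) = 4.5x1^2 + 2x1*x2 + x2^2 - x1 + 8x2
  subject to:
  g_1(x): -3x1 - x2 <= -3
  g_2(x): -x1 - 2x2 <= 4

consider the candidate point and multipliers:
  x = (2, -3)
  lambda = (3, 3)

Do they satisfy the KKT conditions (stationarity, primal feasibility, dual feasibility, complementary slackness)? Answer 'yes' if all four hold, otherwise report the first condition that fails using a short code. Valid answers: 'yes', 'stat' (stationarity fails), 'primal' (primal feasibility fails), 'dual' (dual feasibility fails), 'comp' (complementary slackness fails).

Gradient of f: grad f(x) = Q x + c = (11, 6)
Constraint values g_i(x) = a_i^T x - b_i:
  g_1((2, -3)) = 0
  g_2((2, -3)) = 0
Stationarity residual: grad f(x) + sum_i lambda_i a_i = (-1, -3)
  -> stationarity FAILS
Primal feasibility (all g_i <= 0): OK
Dual feasibility (all lambda_i >= 0): OK
Complementary slackness (lambda_i * g_i(x) = 0 for all i): OK

Verdict: the first failing condition is stationarity -> stat.

stat


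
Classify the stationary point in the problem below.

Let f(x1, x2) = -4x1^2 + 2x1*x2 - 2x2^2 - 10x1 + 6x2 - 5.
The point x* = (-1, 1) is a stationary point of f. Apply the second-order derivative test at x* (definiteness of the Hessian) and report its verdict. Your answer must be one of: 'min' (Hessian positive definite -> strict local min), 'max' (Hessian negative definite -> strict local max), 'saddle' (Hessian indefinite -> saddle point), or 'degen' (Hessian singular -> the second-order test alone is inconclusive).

Compute the Hessian H = grad^2 f:
  H = [[-8, 2], [2, -4]]
Verify stationarity: grad f(x*) = H x* + g = (0, 0).
Eigenvalues of H: -8.8284, -3.1716.
Both eigenvalues < 0, so H is negative definite -> x* is a strict local max.

max


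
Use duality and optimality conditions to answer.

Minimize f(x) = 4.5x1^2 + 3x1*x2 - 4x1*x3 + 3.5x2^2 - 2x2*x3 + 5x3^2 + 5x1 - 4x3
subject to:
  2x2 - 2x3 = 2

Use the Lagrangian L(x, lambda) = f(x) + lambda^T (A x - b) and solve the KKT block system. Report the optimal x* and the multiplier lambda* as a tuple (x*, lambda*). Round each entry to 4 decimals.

Form the Lagrangian:
  L(x, lambda) = (1/2) x^T Q x + c^T x + lambda^T (A x - b)
Stationarity (grad_x L = 0): Q x + c + A^T lambda = 0.
Primal feasibility: A x = b.

This gives the KKT block system:
  [ Q   A^T ] [ x     ]   [-c ]
  [ A    0  ] [ lambda ] = [ b ]

Solving the linear system:
  x*      = (-0.9052, 0.8534, -0.1466)
  lambda* = (-1.7759)
  f(x*)   = -0.194

x* = (-0.9052, 0.8534, -0.1466), lambda* = (-1.7759)


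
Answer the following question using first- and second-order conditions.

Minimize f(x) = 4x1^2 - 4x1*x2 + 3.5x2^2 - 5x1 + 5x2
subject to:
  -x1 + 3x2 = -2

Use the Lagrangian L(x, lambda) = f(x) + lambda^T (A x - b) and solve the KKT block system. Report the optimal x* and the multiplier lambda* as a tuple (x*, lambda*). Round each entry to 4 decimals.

Form the Lagrangian:
  L(x, lambda) = (1/2) x^T Q x + c^T x + lambda^T (A x - b)
Stationarity (grad_x L = 0): Q x + c + A^T lambda = 0.
Primal feasibility: A x = b.

This gives the KKT block system:
  [ Q   A^T ] [ x     ]   [-c ]
  [ A    0  ] [ lambda ] = [ b ]

Solving the linear system:
  x*      = (0.3636, -0.5455)
  lambda* = (0.0909)
  f(x*)   = -2.1818

x* = (0.3636, -0.5455), lambda* = (0.0909)


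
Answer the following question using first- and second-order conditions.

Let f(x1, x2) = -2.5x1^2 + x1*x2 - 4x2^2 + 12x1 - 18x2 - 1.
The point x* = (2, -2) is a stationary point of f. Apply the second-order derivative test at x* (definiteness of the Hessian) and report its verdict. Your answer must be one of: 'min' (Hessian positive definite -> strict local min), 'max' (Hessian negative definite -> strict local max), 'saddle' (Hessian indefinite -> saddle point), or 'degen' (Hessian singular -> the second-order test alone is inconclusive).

Compute the Hessian H = grad^2 f:
  H = [[-5, 1], [1, -8]]
Verify stationarity: grad f(x*) = H x* + g = (0, 0).
Eigenvalues of H: -8.3028, -4.6972.
Both eigenvalues < 0, so H is negative definite -> x* is a strict local max.

max


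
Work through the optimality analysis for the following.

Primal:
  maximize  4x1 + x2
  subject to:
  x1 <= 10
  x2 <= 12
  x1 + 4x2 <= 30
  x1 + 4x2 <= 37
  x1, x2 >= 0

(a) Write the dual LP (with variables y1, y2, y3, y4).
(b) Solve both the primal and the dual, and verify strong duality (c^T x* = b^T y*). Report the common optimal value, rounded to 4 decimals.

The standard primal-dual pair for 'max c^T x s.t. A x <= b, x >= 0' is:
  Dual:  min b^T y  s.t.  A^T y >= c,  y >= 0.

So the dual LP is:
  minimize  10y1 + 12y2 + 30y3 + 37y4
  subject to:
    y1 + y3 + y4 >= 4
    y2 + 4y3 + 4y4 >= 1
    y1, y2, y3, y4 >= 0

Solving the primal: x* = (10, 5).
  primal value c^T x* = 45.
Solving the dual: y* = (3.75, 0, 0.25, 0).
  dual value b^T y* = 45.
Strong duality: c^T x* = b^T y*. Confirmed.

45


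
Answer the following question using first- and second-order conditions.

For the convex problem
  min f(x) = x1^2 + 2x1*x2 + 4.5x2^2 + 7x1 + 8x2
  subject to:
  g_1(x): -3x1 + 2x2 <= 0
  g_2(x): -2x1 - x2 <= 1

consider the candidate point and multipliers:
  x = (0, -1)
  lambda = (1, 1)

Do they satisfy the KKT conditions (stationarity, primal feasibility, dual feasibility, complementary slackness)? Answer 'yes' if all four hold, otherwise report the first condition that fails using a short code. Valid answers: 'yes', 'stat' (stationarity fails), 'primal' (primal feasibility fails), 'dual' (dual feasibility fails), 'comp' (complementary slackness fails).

Gradient of f: grad f(x) = Q x + c = (5, -1)
Constraint values g_i(x) = a_i^T x - b_i:
  g_1((0, -1)) = -2
  g_2((0, -1)) = 0
Stationarity residual: grad f(x) + sum_i lambda_i a_i = (0, 0)
  -> stationarity OK
Primal feasibility (all g_i <= 0): OK
Dual feasibility (all lambda_i >= 0): OK
Complementary slackness (lambda_i * g_i(x) = 0 for all i): FAILS

Verdict: the first failing condition is complementary_slackness -> comp.

comp


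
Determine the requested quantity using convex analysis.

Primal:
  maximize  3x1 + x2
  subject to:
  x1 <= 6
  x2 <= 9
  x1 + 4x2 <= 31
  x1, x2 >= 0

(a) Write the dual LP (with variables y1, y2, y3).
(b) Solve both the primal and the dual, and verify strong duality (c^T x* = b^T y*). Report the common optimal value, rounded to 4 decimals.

The standard primal-dual pair for 'max c^T x s.t. A x <= b, x >= 0' is:
  Dual:  min b^T y  s.t.  A^T y >= c,  y >= 0.

So the dual LP is:
  minimize  6y1 + 9y2 + 31y3
  subject to:
    y1 + y3 >= 3
    y2 + 4y3 >= 1
    y1, y2, y3 >= 0

Solving the primal: x* = (6, 6.25).
  primal value c^T x* = 24.25.
Solving the dual: y* = (2.75, 0, 0.25).
  dual value b^T y* = 24.25.
Strong duality: c^T x* = b^T y*. Confirmed.

24.25


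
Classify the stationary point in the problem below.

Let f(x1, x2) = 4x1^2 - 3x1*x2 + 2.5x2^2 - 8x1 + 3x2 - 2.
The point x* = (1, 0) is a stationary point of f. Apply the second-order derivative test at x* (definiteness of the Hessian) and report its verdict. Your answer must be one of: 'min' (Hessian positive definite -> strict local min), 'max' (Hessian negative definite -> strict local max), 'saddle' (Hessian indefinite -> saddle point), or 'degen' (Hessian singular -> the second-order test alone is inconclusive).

Compute the Hessian H = grad^2 f:
  H = [[8, -3], [-3, 5]]
Verify stationarity: grad f(x*) = H x* + g = (0, 0).
Eigenvalues of H: 3.1459, 9.8541.
Both eigenvalues > 0, so H is positive definite -> x* is a strict local min.

min


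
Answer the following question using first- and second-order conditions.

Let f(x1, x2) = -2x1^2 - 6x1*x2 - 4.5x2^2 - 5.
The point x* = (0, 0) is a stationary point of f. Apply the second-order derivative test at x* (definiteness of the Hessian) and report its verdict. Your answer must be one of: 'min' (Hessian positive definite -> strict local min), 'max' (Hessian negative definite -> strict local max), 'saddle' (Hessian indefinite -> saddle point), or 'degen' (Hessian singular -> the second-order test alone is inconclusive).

Compute the Hessian H = grad^2 f:
  H = [[-4, -6], [-6, -9]]
Verify stationarity: grad f(x*) = H x* + g = (0, 0).
Eigenvalues of H: -13, 0.
H has a zero eigenvalue (singular; negative semidefinite but not definite), so H is neither positive definite, negative definite, nor indefinite. The second-order test alone is inconclusive -> degen.
(Indeed, f is constant along the null direction of H through x*, so x* is not a strict local extremum.)

degen


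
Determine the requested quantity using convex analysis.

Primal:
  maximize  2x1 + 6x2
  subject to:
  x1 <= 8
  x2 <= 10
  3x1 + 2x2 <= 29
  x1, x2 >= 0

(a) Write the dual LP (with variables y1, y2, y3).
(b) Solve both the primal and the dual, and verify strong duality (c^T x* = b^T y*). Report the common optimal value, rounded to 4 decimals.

The standard primal-dual pair for 'max c^T x s.t. A x <= b, x >= 0' is:
  Dual:  min b^T y  s.t.  A^T y >= c,  y >= 0.

So the dual LP is:
  minimize  8y1 + 10y2 + 29y3
  subject to:
    y1 + 3y3 >= 2
    y2 + 2y3 >= 6
    y1, y2, y3 >= 0

Solving the primal: x* = (3, 10).
  primal value c^T x* = 66.
Solving the dual: y* = (0, 4.6667, 0.6667).
  dual value b^T y* = 66.
Strong duality: c^T x* = b^T y*. Confirmed.

66


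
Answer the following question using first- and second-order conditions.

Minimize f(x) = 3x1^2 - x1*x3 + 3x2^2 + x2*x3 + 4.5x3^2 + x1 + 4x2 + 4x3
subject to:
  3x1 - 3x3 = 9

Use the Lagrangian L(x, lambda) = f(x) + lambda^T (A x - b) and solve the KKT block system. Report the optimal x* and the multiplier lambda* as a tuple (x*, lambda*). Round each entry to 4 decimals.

Form the Lagrangian:
  L(x, lambda) = (1/2) x^T Q x + c^T x + lambda^T (A x - b)
Stationarity (grad_x L = 0): Q x + c + A^T lambda = 0.
Primal feasibility: A x = b.

This gives the KKT block system:
  [ Q   A^T ] [ x     ]   [-c ]
  [ A    0  ] [ lambda ] = [ b ]

Solving the linear system:
  x*      = (1.4935, -0.4156, -1.5065)
  lambda* = (-3.8225)
  f(x*)   = 14.1039

x* = (1.4935, -0.4156, -1.5065), lambda* = (-3.8225)


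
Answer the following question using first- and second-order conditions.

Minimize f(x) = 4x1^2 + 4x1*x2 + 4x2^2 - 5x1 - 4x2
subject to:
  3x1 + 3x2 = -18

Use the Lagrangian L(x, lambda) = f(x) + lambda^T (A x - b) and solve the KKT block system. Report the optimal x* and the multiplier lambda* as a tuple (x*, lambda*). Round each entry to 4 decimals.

Form the Lagrangian:
  L(x, lambda) = (1/2) x^T Q x + c^T x + lambda^T (A x - b)
Stationarity (grad_x L = 0): Q x + c + A^T lambda = 0.
Primal feasibility: A x = b.

This gives the KKT block system:
  [ Q   A^T ] [ x     ]   [-c ]
  [ A    0  ] [ lambda ] = [ b ]

Solving the linear system:
  x*      = (-2.875, -3.125)
  lambda* = (13.5)
  f(x*)   = 134.9375

x* = (-2.875, -3.125), lambda* = (13.5)
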